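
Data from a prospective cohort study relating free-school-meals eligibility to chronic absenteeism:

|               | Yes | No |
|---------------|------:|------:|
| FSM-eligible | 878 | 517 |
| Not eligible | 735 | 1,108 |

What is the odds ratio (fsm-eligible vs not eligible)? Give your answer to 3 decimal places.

Cells: a = 878, b = 517, c = 735, d = 1108.
OR = (a·d)/(b·c) = (878 × 1108) / (517 × 735) = 972824 / 379995 = 2.56010
The odds of chronic absenteeism are about 2.56 times as high in the fsm-eligible group.

2.560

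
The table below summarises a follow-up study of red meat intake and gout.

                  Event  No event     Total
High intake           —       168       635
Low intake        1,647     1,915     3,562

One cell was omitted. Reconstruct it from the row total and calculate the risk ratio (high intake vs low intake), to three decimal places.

1.591

The missing cell is in the exposed row: 635 − 168 = 467.
So a = 467, b = 168, c = 1647, d = 1915.
RR = [a/(a+b)] / [c/(c+d)] = (467/635) / (1647/3562) = 0.73543/0.46238 = 1.59054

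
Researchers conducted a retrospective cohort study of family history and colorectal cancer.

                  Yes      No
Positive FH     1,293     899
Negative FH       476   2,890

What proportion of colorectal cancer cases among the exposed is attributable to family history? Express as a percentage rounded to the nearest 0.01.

76.03

Cells: a = 1293, b = 899, c = 476, d = 2890.
Risk in exposed = 1293/2192 = 0.58987; risk in unexposed = 476/3366 = 0.14141.
RR = 0.58987/0.14141 = 4.17124
AR% = (RR − 1)/RR × 100 = (4.17124 − 1)/4.17124 × 100 = 76.0263%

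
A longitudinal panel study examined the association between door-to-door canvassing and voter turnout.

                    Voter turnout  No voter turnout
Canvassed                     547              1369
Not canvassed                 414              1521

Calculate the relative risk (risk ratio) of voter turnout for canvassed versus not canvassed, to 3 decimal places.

1.334

Cells: a = 547, b = 1369, c = 414, d = 1521.
Risk in exposed = 547/1916 = 0.28549; risk in unexposed = 414/1935 = 0.21395.
RR = 0.28549 / 0.21395 = 1.33436
The risk among the exposed is 1.33 times that among the unexposed.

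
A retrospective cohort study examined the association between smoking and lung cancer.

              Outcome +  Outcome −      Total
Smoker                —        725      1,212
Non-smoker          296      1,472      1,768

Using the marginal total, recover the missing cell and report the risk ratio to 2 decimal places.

2.40

The missing cell is in the exposed row: 1212 − 725 = 487.
So a = 487, b = 725, c = 296, d = 1472.
RR = [a/(a+b)] / [c/(c+d)] = (487/1212) / (296/1768) = 0.40182/0.16742 = 2.40003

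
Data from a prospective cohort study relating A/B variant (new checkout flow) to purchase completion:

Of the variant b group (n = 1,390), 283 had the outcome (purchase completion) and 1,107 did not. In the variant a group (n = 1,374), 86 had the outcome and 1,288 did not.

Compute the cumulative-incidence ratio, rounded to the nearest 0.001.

3.253

From the description: a = 283, b = 1107, c = 86, d = 1288.
Risk in exposed = 283/1390 = 0.20360; risk in unexposed = 86/1374 = 0.06259.
RR = 0.20360 / 0.06259 = 3.25282
The risk among the exposed is 3.25 times that among the unexposed.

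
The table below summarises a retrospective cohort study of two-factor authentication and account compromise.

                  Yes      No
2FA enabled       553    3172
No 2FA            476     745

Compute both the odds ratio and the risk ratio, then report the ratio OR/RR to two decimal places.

Cells: a = 553, b = 3172, c = 476, d = 745.
OR = (553·745)/(3172·476) = 411985/1509872 = 0.27286
Risk in exposed = 553/3725 = 0.14846; risk in unexposed = 476/1221 = 0.38984; RR = 0.38081
OR/RR = 0.27286 / 0.38081 = 0.71653
The outcome is not rare, so the OR lies further from 1 than the RR.

0.72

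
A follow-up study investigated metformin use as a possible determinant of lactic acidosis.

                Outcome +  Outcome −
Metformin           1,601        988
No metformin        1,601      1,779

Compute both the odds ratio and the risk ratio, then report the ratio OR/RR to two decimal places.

1.38

Cells: a = 1601, b = 988, c = 1601, d = 1779.
OR = (1601·1779)/(988·1601) = 2848179/1581788 = 1.80061
Risk in exposed = 1601/2589 = 0.61839; risk in unexposed = 1601/3380 = 0.47367; RR = 1.30552
OR/RR = 1.80061 / 1.30552 = 1.37922
The outcome is not rare, so the OR lies further from 1 than the RR.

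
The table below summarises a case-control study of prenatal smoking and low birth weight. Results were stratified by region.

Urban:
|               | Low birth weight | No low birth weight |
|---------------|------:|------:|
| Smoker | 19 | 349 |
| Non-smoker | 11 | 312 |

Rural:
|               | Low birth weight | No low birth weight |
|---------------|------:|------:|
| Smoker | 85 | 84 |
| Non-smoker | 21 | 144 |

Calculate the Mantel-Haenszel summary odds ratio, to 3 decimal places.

OR_MH = Σ(aᵢdᵢ/nᵢ) / Σ(bᵢcᵢ/nᵢ), where nᵢ is the stratum total.
Stratum 1 (Urban): n = 691; a·d/n = 19·312/691 = 8.5789; b·c/n = 349·11/691 = 5.5557
Stratum 2 (Rural): n = 334; a·d/n = 85·144/334 = 36.6467; b·c/n = 84·21/334 = 5.2814
OR_MH = (8.5789 + 36.6467) / (5.5557 + 5.2814) = 45.2256 / 10.8372 = 4.17320

4.173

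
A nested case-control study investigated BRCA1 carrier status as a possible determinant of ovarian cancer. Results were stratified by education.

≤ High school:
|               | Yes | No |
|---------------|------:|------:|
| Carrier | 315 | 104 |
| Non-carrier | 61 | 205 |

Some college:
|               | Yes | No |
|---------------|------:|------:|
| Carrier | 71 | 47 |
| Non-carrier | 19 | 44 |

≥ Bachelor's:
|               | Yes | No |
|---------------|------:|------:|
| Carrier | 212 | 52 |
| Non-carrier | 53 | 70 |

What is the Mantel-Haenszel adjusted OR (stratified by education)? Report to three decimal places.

OR_MH = Σ(aᵢdᵢ/nᵢ) / Σ(bᵢcᵢ/nᵢ), where nᵢ is the stratum total.
Stratum 1 (≤ High school): n = 685; a·d/n = 315·205/685 = 94.2701; b·c/n = 104·61/685 = 9.2613
Stratum 2 (Some college): n = 181; a·d/n = 71·44/181 = 17.2597; b·c/n = 47·19/181 = 4.9337
Stratum 3 (≥ Bachelor's): n = 387; a·d/n = 212·70/387 = 38.3463; b·c/n = 52·53/387 = 7.1214
OR_MH = (94.2701 + 17.2597 + 38.3463) / (9.2613 + 4.9337 + 7.1214) = 149.8760 / 21.3165 = 7.03100

7.031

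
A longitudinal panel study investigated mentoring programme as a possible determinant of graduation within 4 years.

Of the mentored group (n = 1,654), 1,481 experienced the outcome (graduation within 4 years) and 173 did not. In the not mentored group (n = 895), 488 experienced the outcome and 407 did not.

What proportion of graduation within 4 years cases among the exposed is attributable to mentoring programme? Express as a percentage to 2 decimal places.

39.11

From the description: a = 1481, b = 173, c = 488, d = 407.
Risk in exposed = 1481/1654 = 0.89541; risk in unexposed = 488/895 = 0.54525.
RR = 0.89541/0.54525 = 1.64219
AR% = (RR − 1)/RR × 100 = (1.64219 − 1)/1.64219 × 100 = 39.1056%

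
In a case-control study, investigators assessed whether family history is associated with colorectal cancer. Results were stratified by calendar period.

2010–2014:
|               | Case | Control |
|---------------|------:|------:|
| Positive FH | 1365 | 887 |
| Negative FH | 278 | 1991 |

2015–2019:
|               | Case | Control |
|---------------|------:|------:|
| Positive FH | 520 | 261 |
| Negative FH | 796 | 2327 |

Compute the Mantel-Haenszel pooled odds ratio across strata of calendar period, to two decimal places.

OR_MH = Σ(aᵢdᵢ/nᵢ) / Σ(bᵢcᵢ/nᵢ), where nᵢ is the stratum total.
Stratum 1 (2010–2014): n = 4521; a·d/n = 1365·1991/4521 = 601.1314; b·c/n = 887·278/4521 = 54.5424
Stratum 2 (2015–2019): n = 3904; a·d/n = 520·2327/3904 = 309.9488; b·c/n = 261·796/3904 = 53.2162
OR_MH = (601.1314 + 309.9488) / (54.5424 + 53.2162) = 911.0802 / 107.7585 = 8.45483

8.45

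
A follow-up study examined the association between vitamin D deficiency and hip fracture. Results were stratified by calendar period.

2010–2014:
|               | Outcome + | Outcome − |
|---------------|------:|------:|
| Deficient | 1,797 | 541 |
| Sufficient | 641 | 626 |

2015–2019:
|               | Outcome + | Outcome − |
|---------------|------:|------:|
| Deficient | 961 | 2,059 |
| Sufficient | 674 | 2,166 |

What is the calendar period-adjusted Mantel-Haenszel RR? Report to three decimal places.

1.438

RR_MH = Σ(aᵢ·n₀ᵢ/nᵢ) / Σ(cᵢ·n₁ᵢ/nᵢ), with n₁ᵢ = aᵢ+bᵢ (exposed), n₀ᵢ = cᵢ+dᵢ (unexposed), nᵢ = n₁ᵢ+n₀ᵢ.
Stratum 1 (2010–2014): n₁ = 2338, n₀ = 1267, n = 3605; a·n₀/n = 1797·1267/3605 = 631.5670; c·n₁/n = 641·2338/3605 = 415.7165
Stratum 2 (2015–2019): n₁ = 3020, n₀ = 2840, n = 5860; a·n₀/n = 961·2840/5860 = 465.7406; c·n₁/n = 674·3020/5860 = 347.3515
RR_MH = (631.5670 + 465.7406) / (415.7165 + 347.3515) = 1097.3076 / 763.0680 = 1.43802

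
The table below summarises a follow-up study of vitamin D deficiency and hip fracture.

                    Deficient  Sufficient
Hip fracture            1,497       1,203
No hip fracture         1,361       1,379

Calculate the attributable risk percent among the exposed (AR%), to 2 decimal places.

11.05

Reading the table with exposure as columns: a = 1497 (Deficient, case), b = 1361 (Deficient, non-case), c = 1203 (Sufficient, case), d = 1379.
Risk in exposed = 1497/2858 = 0.52379; risk in unexposed = 1203/2582 = 0.46592.
RR = 0.52379/0.46592 = 1.12422
AR% = (RR − 1)/RR × 100 = (1.12422 − 1)/1.12422 × 100 = 11.0492%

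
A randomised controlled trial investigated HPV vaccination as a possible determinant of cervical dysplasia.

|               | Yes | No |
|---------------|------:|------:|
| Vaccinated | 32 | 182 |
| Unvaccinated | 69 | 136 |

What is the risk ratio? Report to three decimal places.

Cells: a = 32, b = 182, c = 69, d = 136.
Risk in exposed = 32/214 = 0.14953; risk in unexposed = 69/205 = 0.33659.
RR = 0.14953 / 0.33659 = 0.44426
The risk is 56% lower among the exposed than among the unexposed.

0.444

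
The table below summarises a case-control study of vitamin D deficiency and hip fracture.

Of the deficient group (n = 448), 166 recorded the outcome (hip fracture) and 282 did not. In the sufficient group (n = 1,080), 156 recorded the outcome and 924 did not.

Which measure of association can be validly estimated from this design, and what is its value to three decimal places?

From the description: a = 166, b = 282, c = 156, d = 924.
This is a case-control study: participants were sampled on outcome status, so risks in the source population cannot be estimated directly — relative risk is not valid here. The odds ratio is the appropriate measure.
OR = (a·d)/(b·c) = (166 × 924) / (282 × 156) = 153384 / 43992 = 3.48663

3.487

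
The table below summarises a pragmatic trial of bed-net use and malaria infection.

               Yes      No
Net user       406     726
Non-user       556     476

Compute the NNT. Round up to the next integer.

6

Risk in treated group = 406/1132 = 0.35866; risk in control = 556/1032 = 0.53876.
Absolute risk reduction = 0.53876 − 0.35866 = 0.18010
NNT = 1 / ARR = 1 / 0.18010 = 5.552 → round up → 6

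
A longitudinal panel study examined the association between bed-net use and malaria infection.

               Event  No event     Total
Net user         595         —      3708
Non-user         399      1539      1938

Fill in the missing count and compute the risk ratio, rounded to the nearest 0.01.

The missing cell is in the exposed row: 3708 − 595 = 3113.
So a = 595, b = 3113, c = 399, d = 1539.
RR = [a/(a+b)] / [c/(c+d)] = (595/3708) / (399/1938) = 0.16046/0.20588 = 0.77940

0.78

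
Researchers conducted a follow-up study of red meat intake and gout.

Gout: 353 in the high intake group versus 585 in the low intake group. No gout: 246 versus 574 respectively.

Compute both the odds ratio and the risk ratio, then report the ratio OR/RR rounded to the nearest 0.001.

From the description: a = 353, b = 246, c = 585, d = 574.
OR = (353·574)/(246·585) = 202622/143910 = 1.40798
Risk in exposed = 353/599 = 0.58932; risk in unexposed = 585/1159 = 0.50475; RR = 1.16755
OR/RR = 1.40798 / 1.16755 = 1.20592
The outcome is not rare, so the OR lies further from 1 than the RR.

1.206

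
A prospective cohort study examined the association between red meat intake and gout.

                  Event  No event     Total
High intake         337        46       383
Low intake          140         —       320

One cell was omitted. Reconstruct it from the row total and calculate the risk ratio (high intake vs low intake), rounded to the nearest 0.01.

The missing cell is in the unexposed row: 320 − 140 = 180.
So a = 337, b = 46, c = 140, d = 180.
RR = [a/(a+b)] / [c/(c+d)] = (337/383) / (140/320) = 0.87990/0.43750 = 2.01119

2.01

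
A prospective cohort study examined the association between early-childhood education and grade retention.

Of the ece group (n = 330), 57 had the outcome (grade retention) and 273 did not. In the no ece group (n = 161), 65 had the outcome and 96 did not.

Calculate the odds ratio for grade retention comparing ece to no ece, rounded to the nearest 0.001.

From the description: a = 57, b = 273, c = 65, d = 96.
OR = (a·d)/(b·c) = (57 × 96) / (273 × 65) = 5472 / 17745 = 0.30837
Exposure is associated with lower odds of grade retention (OR = 0.31 < 1).

0.308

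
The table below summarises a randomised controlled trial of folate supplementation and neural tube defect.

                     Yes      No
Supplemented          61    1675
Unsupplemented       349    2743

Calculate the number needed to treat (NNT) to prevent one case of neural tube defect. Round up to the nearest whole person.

Risk in treated group = 61/1736 = 0.03514; risk in control = 349/3092 = 0.11287.
Absolute risk reduction = 0.11287 − 0.03514 = 0.07773
NNT = 1 / ARR = 1 / 0.07773 = 12.864 → round up → 13

13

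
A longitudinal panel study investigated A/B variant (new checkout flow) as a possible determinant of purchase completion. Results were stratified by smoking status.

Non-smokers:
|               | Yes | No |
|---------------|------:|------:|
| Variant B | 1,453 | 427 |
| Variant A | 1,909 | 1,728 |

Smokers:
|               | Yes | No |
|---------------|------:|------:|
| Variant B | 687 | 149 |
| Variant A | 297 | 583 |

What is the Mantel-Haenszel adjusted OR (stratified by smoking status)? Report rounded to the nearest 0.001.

OR_MH = Σ(aᵢdᵢ/nᵢ) / Σ(bᵢcᵢ/nᵢ), where nᵢ is the stratum total.
Stratum 1 (Non-smokers): n = 5517; a·d/n = 1453·1728/5517 = 455.0995; b·c/n = 427·1909/5517 = 147.7511
Stratum 2 (Smokers): n = 1716; a·d/n = 687·583/1716 = 233.4038; b·c/n = 149·297/1716 = 25.7885
OR_MH = (455.0995 + 233.4038) / (147.7511 + 25.7885) = 688.5034 / 173.5396 = 3.96741

3.967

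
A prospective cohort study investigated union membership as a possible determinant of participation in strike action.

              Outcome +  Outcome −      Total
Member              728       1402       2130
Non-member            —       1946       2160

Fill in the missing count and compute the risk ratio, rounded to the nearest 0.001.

The missing cell is in the unexposed row: 2160 − 1946 = 214.
So a = 728, b = 1402, c = 214, d = 1946.
RR = [a/(a+b)] / [c/(c+d)] = (728/2130) / (214/2160) = 0.34178/0.09907 = 3.44978

3.450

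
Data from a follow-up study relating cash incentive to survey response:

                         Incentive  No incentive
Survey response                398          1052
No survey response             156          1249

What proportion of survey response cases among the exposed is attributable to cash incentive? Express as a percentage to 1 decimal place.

36.4

Reading the table with exposure as columns: a = 398 (Incentive, case), b = 156 (Incentive, non-case), c = 1052 (No incentive, case), d = 1249.
Risk in exposed = 398/554 = 0.71841; risk in unexposed = 1052/2301 = 0.45719.
RR = 0.71841/0.45719 = 1.57135
AR% = (RR − 1)/RR × 100 = (1.57135 − 1)/1.57135 × 100 = 36.3606%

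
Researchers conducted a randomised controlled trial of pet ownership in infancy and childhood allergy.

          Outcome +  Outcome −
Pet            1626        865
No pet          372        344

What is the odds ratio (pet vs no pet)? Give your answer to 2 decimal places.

1.74

Cells: a = 1626, b = 865, c = 372, d = 344.
OR = (a·d)/(b·c) = (1626 × 344) / (865 × 372) = 559344 / 321780 = 1.73828
The odds of childhood allergy are about 1.74 times as high in the pet group.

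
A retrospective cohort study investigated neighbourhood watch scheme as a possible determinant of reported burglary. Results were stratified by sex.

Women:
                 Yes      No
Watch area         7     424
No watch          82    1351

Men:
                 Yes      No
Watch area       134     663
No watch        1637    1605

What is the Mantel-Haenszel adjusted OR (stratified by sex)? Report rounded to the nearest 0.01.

0.20

OR_MH = Σ(aᵢdᵢ/nᵢ) / Σ(bᵢcᵢ/nᵢ), where nᵢ is the stratum total.
Stratum 1 (Women): n = 1864; a·d/n = 7·1351/1864 = 5.0735; b·c/n = 424·82/1864 = 18.6524
Stratum 2 (Men): n = 4039; a·d/n = 134·1605/4039 = 53.2483; b·c/n = 663·1637/4039 = 268.7128
OR_MH = (5.0735 + 53.2483) / (18.6524 + 268.7128) = 58.3218 / 287.3652 = 0.20295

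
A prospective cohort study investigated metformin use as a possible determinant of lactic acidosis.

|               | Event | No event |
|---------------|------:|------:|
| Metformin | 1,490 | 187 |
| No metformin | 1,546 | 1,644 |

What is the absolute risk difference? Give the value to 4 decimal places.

Cells: a = 1490, b = 187, c = 1546, d = 1644.
Risk in exposed = 1490/1677 = 0.888491; risk in unexposed = 1546/3190 = 0.484639.
Risk difference = 0.888491 − 0.484639 = 0.403852

0.4039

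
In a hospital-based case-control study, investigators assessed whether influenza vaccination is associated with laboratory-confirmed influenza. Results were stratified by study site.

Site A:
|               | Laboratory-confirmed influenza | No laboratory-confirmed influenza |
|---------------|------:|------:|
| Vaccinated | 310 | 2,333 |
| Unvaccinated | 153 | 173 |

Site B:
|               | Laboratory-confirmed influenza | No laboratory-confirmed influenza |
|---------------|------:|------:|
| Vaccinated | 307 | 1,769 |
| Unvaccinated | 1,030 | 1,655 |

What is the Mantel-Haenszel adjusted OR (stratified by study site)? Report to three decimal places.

0.248

OR_MH = Σ(aᵢdᵢ/nᵢ) / Σ(bᵢcᵢ/nᵢ), where nᵢ is the stratum total.
Stratum 1 (Site A): n = 2969; a·d/n = 310·173/2969 = 18.0633; b·c/n = 2333·153/2969 = 120.2253
Stratum 2 (Site B): n = 4761; a·d/n = 307·1655/4761 = 106.7181; b·c/n = 1769·1030/4761 = 382.7074
OR_MH = (18.0633 + 106.7181) / (120.2253 + 382.7074) = 124.7814 / 502.9327 = 0.24811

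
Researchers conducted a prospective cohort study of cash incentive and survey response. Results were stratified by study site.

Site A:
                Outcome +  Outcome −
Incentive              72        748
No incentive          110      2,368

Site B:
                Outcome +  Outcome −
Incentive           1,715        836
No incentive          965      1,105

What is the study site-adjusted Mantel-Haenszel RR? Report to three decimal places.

1.468

RR_MH = Σ(aᵢ·n₀ᵢ/nᵢ) / Σ(cᵢ·n₁ᵢ/nᵢ), with n₁ᵢ = aᵢ+bᵢ (exposed), n₀ᵢ = cᵢ+dᵢ (unexposed), nᵢ = n₁ᵢ+n₀ᵢ.
Stratum 1 (Site A): n₁ = 820, n₀ = 2478, n = 3298; a·n₀/n = 72·2478/3298 = 54.0982; c·n₁/n = 110·820/3298 = 27.3499
Stratum 2 (Site B): n₁ = 2551, n₀ = 2070, n = 4621; a·n₀/n = 1715·2070/4621 = 768.2428; c·n₁/n = 965·2551/4621 = 532.7234
RR_MH = (54.0982 + 768.2428) / (27.3499 + 532.7234) = 822.3410 / 560.0733 = 1.46827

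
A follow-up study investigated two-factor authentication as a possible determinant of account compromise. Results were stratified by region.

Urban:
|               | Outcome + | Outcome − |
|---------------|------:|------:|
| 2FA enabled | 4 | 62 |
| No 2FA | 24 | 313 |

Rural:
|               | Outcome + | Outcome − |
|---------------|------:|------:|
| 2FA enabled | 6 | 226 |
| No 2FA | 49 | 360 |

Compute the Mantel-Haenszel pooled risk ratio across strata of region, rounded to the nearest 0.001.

RR_MH = Σ(aᵢ·n₀ᵢ/nᵢ) / Σ(cᵢ·n₁ᵢ/nᵢ), with n₁ᵢ = aᵢ+bᵢ (exposed), n₀ᵢ = cᵢ+dᵢ (unexposed), nᵢ = n₁ᵢ+n₀ᵢ.
Stratum 1 (Urban): n₁ = 66, n₀ = 337, n = 403; a·n₀/n = 4·337/403 = 3.3449; c·n₁/n = 24·66/403 = 3.9305
Stratum 2 (Rural): n₁ = 232, n₀ = 409, n = 641; a·n₀/n = 6·409/641 = 3.8284; c·n₁/n = 49·232/641 = 17.7348
RR_MH = (3.3449 + 3.8284) / (3.9305 + 17.7348) = 7.1733 / 21.6653 = 0.33110

0.331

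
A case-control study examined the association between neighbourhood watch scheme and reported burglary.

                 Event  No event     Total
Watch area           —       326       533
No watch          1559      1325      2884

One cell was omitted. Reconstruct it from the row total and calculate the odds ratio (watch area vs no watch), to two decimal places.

The missing cell is in the exposed row: 533 − 326 = 207.
So a = 207, b = 326, c = 1559, d = 1325.
OR = (a·d)/(b·c) = (207 × 1325) / (326 × 1559) = 274275 / 508234 = 0.53966

0.54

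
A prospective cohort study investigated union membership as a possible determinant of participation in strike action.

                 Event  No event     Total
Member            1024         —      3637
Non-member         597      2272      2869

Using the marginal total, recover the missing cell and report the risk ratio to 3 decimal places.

1.353

The missing cell is in the exposed row: 3637 − 1024 = 2613.
So a = 1024, b = 2613, c = 597, d = 2272.
RR = [a/(a+b)] / [c/(c+d)] = (1024/3637) / (597/2869) = 0.28155/0.20809 = 1.35305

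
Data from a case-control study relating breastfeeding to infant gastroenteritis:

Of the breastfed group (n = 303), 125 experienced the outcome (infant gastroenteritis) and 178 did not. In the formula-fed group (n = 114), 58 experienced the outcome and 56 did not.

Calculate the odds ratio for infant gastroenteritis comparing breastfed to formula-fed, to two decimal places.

From the description: a = 125, b = 178, c = 58, d = 56.
OR = (a·d)/(b·c) = (125 × 56) / (178 × 58) = 7000 / 10324 = 0.67803
Exposure is associated with lower odds of infant gastroenteritis (OR = 0.68 < 1).

0.68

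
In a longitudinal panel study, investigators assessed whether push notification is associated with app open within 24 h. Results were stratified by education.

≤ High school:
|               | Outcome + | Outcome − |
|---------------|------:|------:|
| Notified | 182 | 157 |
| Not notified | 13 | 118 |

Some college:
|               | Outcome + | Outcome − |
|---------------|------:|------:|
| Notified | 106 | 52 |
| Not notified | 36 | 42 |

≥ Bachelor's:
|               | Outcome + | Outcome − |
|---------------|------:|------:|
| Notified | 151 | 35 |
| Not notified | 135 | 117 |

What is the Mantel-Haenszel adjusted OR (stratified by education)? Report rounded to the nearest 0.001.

OR_MH = Σ(aᵢdᵢ/nᵢ) / Σ(bᵢcᵢ/nᵢ), where nᵢ is the stratum total.
Stratum 1 (≤ High school): n = 470; a·d/n = 182·118/470 = 45.6936; b·c/n = 157·13/470 = 4.3426
Stratum 2 (Some college): n = 236; a·d/n = 106·42/236 = 18.8644; b·c/n = 52·36/236 = 7.9322
Stratum 3 (≥ Bachelor's): n = 438; a·d/n = 151·117/438 = 40.3356; b·c/n = 35·135/438 = 10.7877
OR_MH = (45.6936 + 18.8644 + 40.3356) / (4.3426 + 7.9322 + 10.7877) = 104.8936 / 23.0624 = 4.54825

4.548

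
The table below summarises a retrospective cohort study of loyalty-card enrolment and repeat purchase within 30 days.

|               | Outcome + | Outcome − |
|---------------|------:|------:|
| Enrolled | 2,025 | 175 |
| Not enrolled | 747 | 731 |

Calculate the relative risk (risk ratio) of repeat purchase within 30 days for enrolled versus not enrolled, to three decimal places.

1.821

Cells: a = 2025, b = 175, c = 747, d = 731.
Risk in exposed = 2025/2200 = 0.92045; risk in unexposed = 747/1478 = 0.50541.
RR = 0.92045 / 0.50541 = 1.82119
The risk among the exposed is 1.82 times that among the unexposed.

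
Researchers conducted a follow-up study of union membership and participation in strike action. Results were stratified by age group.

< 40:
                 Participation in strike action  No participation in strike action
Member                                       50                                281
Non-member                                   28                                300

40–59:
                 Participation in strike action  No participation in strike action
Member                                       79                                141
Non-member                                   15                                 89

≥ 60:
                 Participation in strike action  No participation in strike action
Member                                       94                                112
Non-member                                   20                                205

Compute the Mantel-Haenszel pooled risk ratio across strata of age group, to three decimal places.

RR_MH = Σ(aᵢ·n₀ᵢ/nᵢ) / Σ(cᵢ·n₁ᵢ/nᵢ), with n₁ᵢ = aᵢ+bᵢ (exposed), n₀ᵢ = cᵢ+dᵢ (unexposed), nᵢ = n₁ᵢ+n₀ᵢ.
Stratum 1 (< 40): n₁ = 331, n₀ = 328, n = 659; a·n₀/n = 50·328/659 = 24.8862; c·n₁/n = 28·331/659 = 14.0637
Stratum 2 (40–59): n₁ = 220, n₀ = 104, n = 324; a·n₀/n = 79·104/324 = 25.3580; c·n₁/n = 15·220/324 = 10.1852
Stratum 3 (≥ 60): n₁ = 206, n₀ = 225, n = 431; a·n₀/n = 94·225/431 = 49.0719; c·n₁/n = 20·206/431 = 9.5592
RR_MH = (24.8862 + 25.3580 + 49.0719) / (14.0637 + 10.1852 + 9.5592) = 99.3161 / 33.8081 = 2.93764

2.938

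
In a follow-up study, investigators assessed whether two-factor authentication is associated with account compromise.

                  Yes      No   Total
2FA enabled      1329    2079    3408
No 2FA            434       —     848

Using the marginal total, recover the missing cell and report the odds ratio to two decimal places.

0.61

The missing cell is in the unexposed row: 848 − 434 = 414.
So a = 1329, b = 2079, c = 434, d = 414.
OR = (a·d)/(b·c) = (1329 × 414) / (2079 × 434) = 550206 / 902286 = 0.60979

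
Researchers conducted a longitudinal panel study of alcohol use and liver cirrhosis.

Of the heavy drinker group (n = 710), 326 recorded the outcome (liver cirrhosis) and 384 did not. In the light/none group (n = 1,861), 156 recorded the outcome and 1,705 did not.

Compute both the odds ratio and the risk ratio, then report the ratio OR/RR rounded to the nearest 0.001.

From the description: a = 326, b = 384, c = 156, d = 1705.
OR = (326·1705)/(384·156) = 555830/59904 = 9.27868
Risk in exposed = 326/710 = 0.45915; risk in unexposed = 156/1861 = 0.08383; RR = 5.47748
OR/RR = 9.27868 / 5.47748 = 1.69397
The outcome is not rare, so the OR lies further from 1 than the RR.

1.694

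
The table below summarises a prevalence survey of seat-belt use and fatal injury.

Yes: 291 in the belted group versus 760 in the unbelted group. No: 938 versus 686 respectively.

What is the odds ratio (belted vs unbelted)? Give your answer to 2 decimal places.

From the description: a = 291, b = 938, c = 760, d = 686.
OR = (a·d)/(b·c) = (291 × 686) / (938 × 760) = 199626 / 712880 = 0.28003
Exposure is associated with lower odds of fatal injury (OR = 0.28 < 1).

0.28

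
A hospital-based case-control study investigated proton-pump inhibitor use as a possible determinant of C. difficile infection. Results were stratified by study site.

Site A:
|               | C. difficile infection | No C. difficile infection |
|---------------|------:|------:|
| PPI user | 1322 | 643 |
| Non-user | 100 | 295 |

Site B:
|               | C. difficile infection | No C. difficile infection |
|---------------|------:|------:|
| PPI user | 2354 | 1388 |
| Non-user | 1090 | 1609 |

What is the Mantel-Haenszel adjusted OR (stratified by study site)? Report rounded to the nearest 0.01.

2.87

OR_MH = Σ(aᵢdᵢ/nᵢ) / Σ(bᵢcᵢ/nᵢ), where nᵢ is the stratum total.
Stratum 1 (Site A): n = 2360; a·d/n = 1322·295/2360 = 165.2500; b·c/n = 643·100/2360 = 27.2458
Stratum 2 (Site B): n = 6441; a·d/n = 2354·1609/6441 = 588.0432; b·c/n = 1388·1090/6441 = 234.8890
OR_MH = (165.2500 + 588.0432) / (27.2458 + 234.8890) = 753.2932 / 262.1348 = 2.87369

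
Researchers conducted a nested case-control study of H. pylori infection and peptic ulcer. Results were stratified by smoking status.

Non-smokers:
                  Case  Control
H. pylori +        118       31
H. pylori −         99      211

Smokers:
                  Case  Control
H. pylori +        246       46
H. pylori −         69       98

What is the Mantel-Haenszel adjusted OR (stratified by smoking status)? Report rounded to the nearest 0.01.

7.85

OR_MH = Σ(aᵢdᵢ/nᵢ) / Σ(bᵢcᵢ/nᵢ), where nᵢ is the stratum total.
Stratum 1 (Non-smokers): n = 459; a·d/n = 118·211/459 = 54.2440; b·c/n = 31·99/459 = 6.6863
Stratum 2 (Smokers): n = 459; a·d/n = 246·98/459 = 52.5229; b·c/n = 46·69/459 = 6.9150
OR_MH = (54.2440 + 52.5229) / (6.6863 + 6.9150) = 106.7669 / 13.6013 = 7.84975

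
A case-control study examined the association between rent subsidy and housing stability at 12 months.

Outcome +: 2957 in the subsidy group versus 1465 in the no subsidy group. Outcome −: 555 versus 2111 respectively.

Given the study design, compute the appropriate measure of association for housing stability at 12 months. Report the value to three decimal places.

From the description: a = 2957, b = 555, c = 1465, d = 2111.
This is a case-control study: participants were sampled on outcome status, so risks in the source population cannot be estimated directly — relative risk is not valid here. The odds ratio is the appropriate measure.
OR = (a·d)/(b·c) = (2957 × 2111) / (555 × 1465) = 6242227 / 813075 = 7.67731

7.677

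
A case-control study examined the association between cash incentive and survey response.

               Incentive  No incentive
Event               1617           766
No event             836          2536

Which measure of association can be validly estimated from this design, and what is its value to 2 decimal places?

6.40

Reading the table with exposure as columns: a = 1617 (Incentive, case), b = 836 (Incentive, non-case), c = 766 (No incentive, case), d = 2536.
This is a case-control study: participants were sampled on outcome status, so risks in the source population cannot be estimated directly — relative risk is not valid here. The odds ratio is the appropriate measure.
OR = (a·d)/(b·c) = (1617 × 2536) / (836 × 766) = 4100712 / 640376 = 6.40360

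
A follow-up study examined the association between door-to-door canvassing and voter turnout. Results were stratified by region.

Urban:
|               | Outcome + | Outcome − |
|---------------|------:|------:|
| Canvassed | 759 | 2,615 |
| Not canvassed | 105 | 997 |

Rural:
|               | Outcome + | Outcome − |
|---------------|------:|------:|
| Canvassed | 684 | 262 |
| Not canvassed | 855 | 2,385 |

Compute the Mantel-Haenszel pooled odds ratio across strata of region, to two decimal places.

OR_MH = Σ(aᵢdᵢ/nᵢ) / Σ(bᵢcᵢ/nᵢ), where nᵢ is the stratum total.
Stratum 1 (Urban): n = 4476; a·d/n = 759·997/4476 = 169.0623; b·c/n = 2615·105/4476 = 61.3438
Stratum 2 (Rural): n = 4186; a·d/n = 684·2385/4186 = 389.7133; b·c/n = 262·855/4186 = 53.5141
OR_MH = (169.0623 + 389.7133) / (61.3438 + 53.5141) = 558.7757 / 114.8579 = 4.86493

4.86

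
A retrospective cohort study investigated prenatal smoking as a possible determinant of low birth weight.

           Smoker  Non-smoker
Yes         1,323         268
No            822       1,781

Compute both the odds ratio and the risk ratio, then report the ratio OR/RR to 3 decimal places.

Reading the table with exposure as columns: a = 1323 (Smoker, case), b = 822 (Smoker, non-case), c = 268 (Non-smoker, case), d = 1781.
OR = (1323·1781)/(822·268) = 2356263/220296 = 10.69590
Risk in exposed = 1323/2145 = 0.61678; risk in unexposed = 268/2049 = 0.13080; RR = 4.71563
OR/RR = 10.69590 / 4.71563 = 2.26818
The outcome is not rare, so the OR lies further from 1 than the RR.

2.268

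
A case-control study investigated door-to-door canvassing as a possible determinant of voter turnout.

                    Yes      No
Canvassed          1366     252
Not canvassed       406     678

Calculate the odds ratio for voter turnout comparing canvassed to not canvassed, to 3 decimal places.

9.052

Cells: a = 1366, b = 252, c = 406, d = 678.
OR = (a·d)/(b·c) = (1366 × 678) / (252 × 406) = 926148 / 102312 = 9.05219
The odds of voter turnout are about 9.05 times as high in the canvassed group.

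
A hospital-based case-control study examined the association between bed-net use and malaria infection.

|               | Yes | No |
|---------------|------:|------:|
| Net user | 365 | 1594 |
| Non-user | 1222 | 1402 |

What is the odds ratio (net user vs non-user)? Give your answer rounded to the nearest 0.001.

0.263

Cells: a = 365, b = 1594, c = 1222, d = 1402.
OR = (a·d)/(b·c) = (365 × 1402) / (1594 × 1222) = 511730 / 1947868 = 0.26271
Exposure is associated with lower odds of malaria infection (OR = 0.26 < 1).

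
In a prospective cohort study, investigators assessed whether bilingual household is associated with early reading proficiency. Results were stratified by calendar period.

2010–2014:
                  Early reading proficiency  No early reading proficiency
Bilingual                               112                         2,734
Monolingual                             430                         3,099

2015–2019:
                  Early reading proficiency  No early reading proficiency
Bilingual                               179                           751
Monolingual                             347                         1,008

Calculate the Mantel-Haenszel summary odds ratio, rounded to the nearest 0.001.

OR_MH = Σ(aᵢdᵢ/nᵢ) / Σ(bᵢcᵢ/nᵢ), where nᵢ is the stratum total.
Stratum 1 (2010–2014): n = 6375; a·d/n = 112·3099/6375 = 54.4452; b·c/n = 2734·430/6375 = 184.4110
Stratum 2 (2015–2019): n = 2285; a·d/n = 179·1008/2285 = 78.9637; b·c/n = 751·347/2285 = 114.0468
OR_MH = (54.4452 + 78.9637) / (184.4110 + 114.0468) = 133.4089 / 298.4578 = 0.44699

0.447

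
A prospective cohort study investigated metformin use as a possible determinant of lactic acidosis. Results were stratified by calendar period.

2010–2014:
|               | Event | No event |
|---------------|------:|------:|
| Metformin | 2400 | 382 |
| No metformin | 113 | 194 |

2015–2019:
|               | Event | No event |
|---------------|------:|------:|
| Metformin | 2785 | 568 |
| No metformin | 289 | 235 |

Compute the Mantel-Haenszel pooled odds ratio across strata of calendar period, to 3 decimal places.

5.674

OR_MH = Σ(aᵢdᵢ/nᵢ) / Σ(bᵢcᵢ/nᵢ), where nᵢ is the stratum total.
Stratum 1 (2010–2014): n = 3089; a·d/n = 2400·194/3089 = 150.7284; b·c/n = 382·113/3089 = 13.9741
Stratum 2 (2015–2019): n = 3877; a·d/n = 2785·235/3877 = 168.8096; b·c/n = 568·289/3877 = 42.3400
OR_MH = (150.7284 + 168.8096) / (13.9741 + 42.3400) = 319.5380 / 56.3141 = 5.67421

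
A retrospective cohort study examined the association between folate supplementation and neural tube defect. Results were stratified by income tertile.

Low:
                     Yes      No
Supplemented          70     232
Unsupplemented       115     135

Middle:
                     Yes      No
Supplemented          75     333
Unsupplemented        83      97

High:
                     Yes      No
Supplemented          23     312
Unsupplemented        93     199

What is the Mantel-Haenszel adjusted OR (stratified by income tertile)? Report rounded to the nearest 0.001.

OR_MH = Σ(aᵢdᵢ/nᵢ) / Σ(bᵢcᵢ/nᵢ), where nᵢ is the stratum total.
Stratum 1 (Low): n = 552; a·d/n = 70·135/552 = 17.1196; b·c/n = 232·115/552 = 48.3333
Stratum 2 (Middle): n = 588; a·d/n = 75·97/588 = 12.3724; b·c/n = 333·83/588 = 47.0051
Stratum 3 (High): n = 627; a·d/n = 23·199/627 = 7.2998; b·c/n = 312·93/627 = 46.2775
OR_MH = (17.1196 + 12.3724 + 7.2998) / (48.3333 + 47.0051 + 46.2775) = 36.7919 / 141.6159 = 0.25980

0.260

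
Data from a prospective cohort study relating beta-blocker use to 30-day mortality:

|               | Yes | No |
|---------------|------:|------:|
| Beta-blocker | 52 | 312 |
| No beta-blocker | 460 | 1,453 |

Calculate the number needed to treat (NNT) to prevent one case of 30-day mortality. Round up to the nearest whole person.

11

Risk in treated group = 52/364 = 0.14286; risk in control = 460/1913 = 0.24046.
Absolute risk reduction = 0.24046 − 0.14286 = 0.09760
NNT = 1 / ARR = 1 / 0.09760 = 10.246 → round up → 11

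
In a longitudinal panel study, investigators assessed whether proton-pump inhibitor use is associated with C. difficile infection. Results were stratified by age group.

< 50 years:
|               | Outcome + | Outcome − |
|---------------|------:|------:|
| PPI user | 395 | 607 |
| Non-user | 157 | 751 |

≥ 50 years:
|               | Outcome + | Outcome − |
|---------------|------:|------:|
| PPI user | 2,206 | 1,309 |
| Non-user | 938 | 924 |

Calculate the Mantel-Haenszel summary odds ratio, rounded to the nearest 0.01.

1.92

OR_MH = Σ(aᵢdᵢ/nᵢ) / Σ(bᵢcᵢ/nᵢ), where nᵢ is the stratum total.
Stratum 1 (< 50 years): n = 1910; a·d/n = 395·751/1910 = 155.3115; b·c/n = 607·157/1910 = 49.8948
Stratum 2 (≥ 50 years): n = 5377; a·d/n = 2206·924/5377 = 379.0857; b·c/n = 1309·938/5377 = 228.3508
OR_MH = (155.3115 + 379.0857) / (49.8948 + 228.3508) = 534.3973 / 278.2455 = 1.92060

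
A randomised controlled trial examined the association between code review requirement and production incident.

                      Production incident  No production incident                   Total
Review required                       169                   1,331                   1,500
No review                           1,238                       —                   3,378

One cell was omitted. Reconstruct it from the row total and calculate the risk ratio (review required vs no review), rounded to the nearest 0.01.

The missing cell is in the unexposed row: 3378 − 1238 = 2140.
So a = 169, b = 1331, c = 1238, d = 2140.
RR = [a/(a+b)] / [c/(c+d)] = (169/1500) / (1238/3378) = 0.11267/0.36649 = 0.30742

0.31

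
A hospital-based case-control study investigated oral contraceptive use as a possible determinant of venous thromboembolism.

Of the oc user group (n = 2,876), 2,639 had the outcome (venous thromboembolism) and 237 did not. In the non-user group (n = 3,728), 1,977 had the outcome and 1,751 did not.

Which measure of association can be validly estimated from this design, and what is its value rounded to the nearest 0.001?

9.862

From the description: a = 2639, b = 237, c = 1977, d = 1751.
This is a hospital-based case-control study: participants were sampled on outcome status, so risks in the source population cannot be estimated directly — relative risk is not valid here. The odds ratio is the appropriate measure.
OR = (a·d)/(b·c) = (2639 × 1751) / (237 × 1977) = 4620889 / 468549 = 9.86213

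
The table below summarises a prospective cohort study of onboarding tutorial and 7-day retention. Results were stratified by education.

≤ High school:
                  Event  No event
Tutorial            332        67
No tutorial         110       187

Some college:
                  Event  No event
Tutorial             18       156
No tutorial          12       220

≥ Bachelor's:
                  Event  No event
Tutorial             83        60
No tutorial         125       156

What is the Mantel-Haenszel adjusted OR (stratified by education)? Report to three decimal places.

OR_MH = Σ(aᵢdᵢ/nᵢ) / Σ(bᵢcᵢ/nᵢ), where nᵢ is the stratum total.
Stratum 1 (≤ High school): n = 696; a·d/n = 332·187/696 = 89.2011; b·c/n = 67·110/696 = 10.5891
Stratum 2 (Some college): n = 406; a·d/n = 18·220/406 = 9.7537; b·c/n = 156·12/406 = 4.6108
Stratum 3 (≥ Bachelor's): n = 424; a·d/n = 83·156/424 = 30.5377; b·c/n = 60·125/424 = 17.6887
OR_MH = (89.2011 + 9.7537 + 30.5377) / (10.5891 + 4.6108 + 17.6887) = 129.4926 / 32.8886 = 3.93731

3.937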